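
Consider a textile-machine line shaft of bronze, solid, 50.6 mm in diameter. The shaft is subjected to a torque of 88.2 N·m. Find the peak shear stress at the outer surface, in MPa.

3.47 MPa

J = πd⁴/32 = π(0.0506)⁴/32 = 6.436×10^-7 m⁴.
τ_max = T·r/J = 88.20 × 0.0253 / 6.436×10^-7 = 3.467×10^6 Pa.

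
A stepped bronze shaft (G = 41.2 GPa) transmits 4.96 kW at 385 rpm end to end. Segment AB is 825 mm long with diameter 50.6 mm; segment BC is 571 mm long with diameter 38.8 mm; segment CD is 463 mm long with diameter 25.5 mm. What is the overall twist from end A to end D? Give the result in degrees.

ω = 2π·385/60 = 40.32 rad/s, so T = P/ω = 4.96×10³ / 40.32 = 123.0 N·m.
J_AB = π(0.0506)⁴/32 = 6.44×10^-7 m⁴; J_BC = π(0.0388)⁴/32 = 2.22×10^-7 m⁴; J_CD = π(0.0255)⁴/32 = 4.15×10^-8 m⁴.
θ = (T/G)·Σ L_i/J_i = (123.0/41.2×10⁹)·(0.825/6.44×10^-7 + 0.571/2.22×10^-7 + 0.463/4.15×10^-8) = 0.04480 rad.

2.57°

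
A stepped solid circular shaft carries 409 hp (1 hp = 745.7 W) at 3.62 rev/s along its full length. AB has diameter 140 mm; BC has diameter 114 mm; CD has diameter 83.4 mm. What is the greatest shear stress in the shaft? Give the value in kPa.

ω = 2π·3.62 = 22.75 rad/s, so T = P/ω = 409×745.7 / 22.75 = 13410 N·m.
Under the same torque, τ_max = 16T/(πd³) is largest where d is smallest — segment CD (d = 83.4 mm).
τ_max = 16·13410/(π·(0.0834)³) = 1.177×10^8 Pa.

118000 kPa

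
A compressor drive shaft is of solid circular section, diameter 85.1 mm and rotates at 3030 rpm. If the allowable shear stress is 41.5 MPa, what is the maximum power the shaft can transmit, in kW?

J = πd⁴/32 = π(0.0851)⁴/32 = 5.149×10^-6 m⁴.
T_max = τ_allow·J/r = 4.15×10^7 × 5.149×10^-6 / 0.0425 = 5022 N·m.
ω = 2π·3030/60 = 317.3 rad/s, so P_max = T_max·ω = 1.593×10^6 W.

1590 kW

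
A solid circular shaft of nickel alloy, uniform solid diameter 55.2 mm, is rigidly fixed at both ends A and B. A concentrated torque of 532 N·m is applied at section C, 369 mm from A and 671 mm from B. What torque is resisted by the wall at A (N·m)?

343 N·m

With uniform GJ and both ends fixed, compatibility θ_AC = θ_CB gives T_A·a = T_B·b, together with T_A + T_B = T₀.
T_A = T₀·b/(a+b) = 532.0·671/1040 = 343.2 N·m; T_B = 188.8 N·m.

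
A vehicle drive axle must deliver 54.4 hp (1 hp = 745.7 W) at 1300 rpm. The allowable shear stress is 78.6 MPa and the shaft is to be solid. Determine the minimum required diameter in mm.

ω = 2π·1300/60 = 136.1 rad/s, so T = P/ω = 54.4×745.7 / 136.1 = 298.0 N·m.
For a solid shaft τ_max = 16T/(πd³), so d = (16T/(π τ_allow))^(1/3) = (16·298.0/(π·7.86×10^7))^(1/3) = 0.02683 m.

26.8 mm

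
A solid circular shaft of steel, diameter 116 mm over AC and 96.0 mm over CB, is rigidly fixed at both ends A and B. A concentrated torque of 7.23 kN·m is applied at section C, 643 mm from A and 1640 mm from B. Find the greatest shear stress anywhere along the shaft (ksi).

2.89 ksi

Compatibility: T_A·a/J_AC = T_B·b/J_CB with T_A + T_B = T₀.
J_AC = 1.78×10^-5 m⁴, J_CB = 8.34×10^-6 m⁴, so T_A = T₀·(J_AC/a)/((J_AC/a)+(J_CB/b)) = 6107 N·m, T_B = 1123 N·m.
τ in each portion: τ_AC = 1.99×10^7 Pa, τ_CB = 6.47×10^6 Pa; maximum is in AC.
τ_max = T_AC·r/J = 6107·0.0580/1.78×10^-5 = 1.993×10^7 Pa.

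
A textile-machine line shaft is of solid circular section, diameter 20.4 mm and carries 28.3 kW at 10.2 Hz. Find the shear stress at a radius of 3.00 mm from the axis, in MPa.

77.9 MPa

ω = 2π·10.2 = 64.09 rad/s, so T = P/ω = 28.3×10³ / 64.09 = 441.6 N·m.
J = πd⁴/32 = π(0.0204)⁴/32 = 1.700×10^-8 m⁴.
Shear stress varies linearly with radius: τ = T·r/J = 441.6 × 0.00300 / 1.700×10^-8 = 7.791×10^7 Pa.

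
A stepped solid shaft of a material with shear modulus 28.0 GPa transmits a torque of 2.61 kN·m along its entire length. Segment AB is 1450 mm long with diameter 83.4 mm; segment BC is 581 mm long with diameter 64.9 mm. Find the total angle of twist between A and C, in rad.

J_AB = π(0.0834)⁴/32 = 4.75×10^-6 m⁴; J_BC = π(0.0649)⁴/32 = 1.74×10^-6 m⁴.
θ = (T/G)·Σ L_i/J_i = (2610/28.0×10⁹)·(1.45/4.75×10^-6 + 0.581/1.74×10^-6) = 0.05955 rad.

0.0596 rad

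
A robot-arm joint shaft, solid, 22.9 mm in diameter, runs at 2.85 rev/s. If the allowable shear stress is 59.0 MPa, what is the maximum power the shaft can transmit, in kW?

2.49 kW

J = πd⁴/32 = π(0.0229)⁴/32 = 2.700×10^-8 m⁴.
T_max = τ_allow·J/r = 5.90×10^7 × 2.700×10^-8 / 0.0115 = 139.1 N·m.
ω = 2π·2.85 = 17.91 rad/s, so P_max = T_max·ω = 2491 W.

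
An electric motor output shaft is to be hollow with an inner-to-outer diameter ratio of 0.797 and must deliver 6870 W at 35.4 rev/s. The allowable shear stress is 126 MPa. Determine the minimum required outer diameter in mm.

ω = 2π·35.4 = 222.4 rad/s, so T = P/ω = 6870 / 222.4 = 30.89 N·m.
For a hollow shaft with d_i/d_o = 0.797: τ_max = 16T/(π d_o³ (1−k⁴)), so d_o = [16T/(π τ_allow (1−k⁴))]^(1/3) = [16·30.89/(π·1.26×10^8·0.5965)]^(1/3) = 0.01279 m.

12.8 mm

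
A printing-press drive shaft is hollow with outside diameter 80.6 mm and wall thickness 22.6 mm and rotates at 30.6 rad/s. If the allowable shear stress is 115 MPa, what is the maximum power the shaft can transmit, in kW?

J = π(d_o⁴ − d_i⁴)/32 = π(0.0806⁴ − 0.0354⁴)/32 = 3.989×10^-6 m⁴.
T_max = τ_allow·J/r = 1.15×10^8 × 3.989×10^-6 / 0.0403 = 11380 N·m.
ω = 30.6 rad/s, so P_max = T_max·ω = 3.483×10^5 W.

348 kW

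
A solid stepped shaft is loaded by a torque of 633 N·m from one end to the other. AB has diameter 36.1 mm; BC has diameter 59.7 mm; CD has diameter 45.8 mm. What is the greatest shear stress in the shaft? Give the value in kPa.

Under the same torque, τ_max = 16T/(πd³) is largest where d is smallest — segment AB (d = 36.1 mm).
τ_max = 16·633.0/(π·(0.0361)³) = 6.853×10^7 Pa.

68500 kPa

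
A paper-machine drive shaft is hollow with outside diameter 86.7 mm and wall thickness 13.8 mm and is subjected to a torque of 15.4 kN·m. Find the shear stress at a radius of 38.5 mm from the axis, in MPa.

136 MPa

J = π(d_o⁴ − d_i⁴)/32 = π(0.0867⁴ − 0.0591⁴)/32 = 4.350×10^-6 m⁴.
Shear stress varies linearly with radius: τ = T·r/J = 15400 × 0.0385 / 4.350×10^-6 = 1.363×10^8 Pa.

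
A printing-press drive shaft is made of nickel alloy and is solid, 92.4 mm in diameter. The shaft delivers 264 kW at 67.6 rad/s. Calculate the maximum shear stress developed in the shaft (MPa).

25.2 MPa

ω = 67.6 rad/s, so T = P/ω = 264×10³ / 67.60 = 3905 N·m.
J = πd⁴/32 = π(0.0924)⁴/32 = 7.156×10^-6 m⁴.
τ_max = T·r/J = 3905 × 0.0462 / 7.156×10^-6 = 2.521×10^7 Pa.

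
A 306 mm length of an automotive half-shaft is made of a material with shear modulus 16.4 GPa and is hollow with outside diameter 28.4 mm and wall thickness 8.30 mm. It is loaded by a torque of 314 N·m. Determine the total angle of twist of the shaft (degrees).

5.42°

J = π(d_o⁴ − d_i⁴)/32 = π(0.0284⁴ − 0.0118⁴)/32 = 6.196×10^-8 m⁴.
θ = T·L/(G·J) = 314.0 × 0.306 / (16.4×10⁹ × 6.196×10^-8) = 0.09455 rad.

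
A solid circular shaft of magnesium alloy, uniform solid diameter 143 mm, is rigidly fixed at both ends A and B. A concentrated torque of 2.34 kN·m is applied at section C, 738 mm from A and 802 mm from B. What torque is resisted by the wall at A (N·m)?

With uniform GJ and both ends fixed, compatibility θ_AC = θ_CB gives T_A·a = T_B·b, together with T_A + T_B = T₀.
T_A = T₀·b/(a+b) = 2340·802/1540 = 1219 N·m; T_B = 1121 N·m.

1220 N·m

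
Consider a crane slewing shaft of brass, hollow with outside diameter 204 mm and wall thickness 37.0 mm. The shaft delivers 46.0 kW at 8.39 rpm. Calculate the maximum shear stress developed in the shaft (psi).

5460 psi

ω = 2π·8.39/60 = 0.8786 rad/s, so T = P/ω = 46.0×10³ / 0.8786 = 52360 N·m.
J = π(d_o⁴ − d_i⁴)/32 = π(0.204⁴ − 0.130⁴)/32 = 1.420×10^-4 m⁴.
τ_max = T·r/J = 52360 × 0.102 / 1.420×10^-4 = 3.761×10^7 Pa.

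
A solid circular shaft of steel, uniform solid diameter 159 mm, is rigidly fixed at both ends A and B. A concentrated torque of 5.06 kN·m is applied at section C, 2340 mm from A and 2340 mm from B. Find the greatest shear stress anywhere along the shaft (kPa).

3210 kPa

With uniform GJ and both ends fixed, compatibility θ_AC = θ_CB gives T_A·a = T_B·b, together with T_A + T_B = T₀.
T_A = T₀·b/(a+b) = 5060·2340/4680 = 2530 N·m; T_B = 2530 N·m.
τ in each portion: τ_AC = 3.21×10^6 Pa, τ_CB = 3.21×10^6 Pa; maximum is in AC.
τ_max = T_AC·r/J = 2530·0.0795/6.27×10^-5 = 3.206×10^6 Pa.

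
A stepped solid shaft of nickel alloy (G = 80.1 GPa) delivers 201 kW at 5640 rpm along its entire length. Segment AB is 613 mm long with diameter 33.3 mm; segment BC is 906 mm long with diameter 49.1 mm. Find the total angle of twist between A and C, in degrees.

1.62°

ω = 2π·5640/60 = 590.6 rad/s, so T = P/ω = 201×10³ / 590.6 = 340.3 N·m.
J_AB = π(0.0333)⁴/32 = 1.21×10^-7 m⁴; J_BC = π(0.0491)⁴/32 = 5.71×10^-7 m⁴.
θ = (T/G)·Σ L_i/J_i = (340.3/80.1×10⁹)·(0.613/1.21×10^-7 + 0.906/5.71×10^-7) = 0.02832 rad.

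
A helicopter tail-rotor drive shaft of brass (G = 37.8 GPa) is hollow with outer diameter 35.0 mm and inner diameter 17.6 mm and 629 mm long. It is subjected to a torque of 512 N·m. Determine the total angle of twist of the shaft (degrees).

J = π(d_o⁴ − d_i⁴)/32 = π(0.0350⁴ − 0.0176⁴)/32 = 1.379×10^-7 m⁴.
θ = T·L/(G·J) = 512.0 × 0.629 / (37.8×10⁹ × 1.379×10^-7) = 0.06178 rad.

3.54°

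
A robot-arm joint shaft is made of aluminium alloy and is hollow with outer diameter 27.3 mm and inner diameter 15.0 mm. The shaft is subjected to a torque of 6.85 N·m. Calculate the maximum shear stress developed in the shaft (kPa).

1890 kPa

J = π(d_o⁴ − d_i⁴)/32 = π(0.0273⁴ − 0.0150⁴)/32 = 4.956×10^-8 m⁴.
τ_max = T·r/J = 6.850 × 0.0137 / 4.956×10^-8 = 1.887×10^6 Pa.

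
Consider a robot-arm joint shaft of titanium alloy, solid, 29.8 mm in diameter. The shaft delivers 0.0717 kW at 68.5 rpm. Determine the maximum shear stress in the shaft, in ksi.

ω = 2π·68.5/60 = 7.173 rad/s, so T = P/ω = 0.0717×10³ / 7.173 = 9.995 N·m.
J = πd⁴/32 = π(0.0298)⁴/32 = 7.742×10^-8 m⁴.
τ_max = T·r/J = 9.995 × 0.0149 / 7.742×10^-8 = 1.924×10^6 Pa.

0.279 ksi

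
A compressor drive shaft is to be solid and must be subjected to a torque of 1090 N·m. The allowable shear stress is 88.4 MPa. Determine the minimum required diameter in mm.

For a solid shaft τ_max = 16T/(πd³), so d = (16T/(π τ_allow))^(1/3) = (16·1090/(π·8.84×10^7))^(1/3) = 0.03975 m.

39.7 mm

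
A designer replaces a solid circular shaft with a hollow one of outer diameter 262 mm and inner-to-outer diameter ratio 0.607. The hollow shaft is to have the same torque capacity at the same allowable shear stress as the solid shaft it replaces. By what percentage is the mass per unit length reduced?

30.4 %

Equal τ_max and T ⇒ the solid shaft needs d_s³ = d_o³(1−k⁴), so d_s = 262·(1−0.607⁴)^(1/3) = 249.6 mm.
Area ratio A_h/A_s = d_o²(1−k²)/d_s² = (1−k²)/(1−k⁴)^(2/3) = 0.6961.
Mass saving = 1 − 0.6961 = 30.4 %.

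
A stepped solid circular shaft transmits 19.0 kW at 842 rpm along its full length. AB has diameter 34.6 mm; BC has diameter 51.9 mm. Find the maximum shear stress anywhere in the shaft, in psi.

3840 psi

ω = 2π·842/60 = 88.17 rad/s, so T = P/ω = 19.0×10³ / 88.17 = 215.5 N·m.
Under the same torque, τ_max = 16T/(πd³) is largest where d is smallest — segment AB (d = 34.6 mm).
τ_max = 16·215.5/(π·(0.0346)³) = 2.649×10^7 Pa.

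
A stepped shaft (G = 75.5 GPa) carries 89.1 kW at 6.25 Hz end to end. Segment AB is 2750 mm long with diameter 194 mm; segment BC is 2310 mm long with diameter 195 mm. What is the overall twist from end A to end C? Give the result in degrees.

ω = 2π·6.25 = 39.27 rad/s, so T = P/ω = 89.1×10³ / 39.27 = 2269 N·m.
J_AB = π(0.194)⁴/32 = 1.39×10^-4 m⁴; J_BC = π(0.195)⁴/32 = 1.42×10^-4 m⁴.
θ = (T/G)·Σ L_i/J_i = (2269/75.5×10⁹)·(2.75/1.39×10^-4 + 2.31/1.42×10^-4) = 1.083×10^-3 rad.

0.0621°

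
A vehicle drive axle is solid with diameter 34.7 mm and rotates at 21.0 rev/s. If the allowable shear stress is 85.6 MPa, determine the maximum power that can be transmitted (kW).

92.7 kW

J = πd⁴/32 = π(0.0347)⁴/32 = 1.423×10^-7 m⁴.
T_max = τ_allow·J/r = 8.56×10^7 × 1.423×10^-7 / 0.0174 = 702.3 N·m.
ω = 2π·21.0 = 131.9 rad/s, so P_max = T_max·ω = 9.266×10^4 W.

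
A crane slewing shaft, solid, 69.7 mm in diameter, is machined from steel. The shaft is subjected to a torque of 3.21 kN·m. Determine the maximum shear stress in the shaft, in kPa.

48300 kPa

J = πd⁴/32 = π(0.0697)⁴/32 = 2.317×10^-6 m⁴.
τ_max = T·r/J = 3210 × 0.0348 / 2.317×10^-6 = 4.828×10^7 Pa.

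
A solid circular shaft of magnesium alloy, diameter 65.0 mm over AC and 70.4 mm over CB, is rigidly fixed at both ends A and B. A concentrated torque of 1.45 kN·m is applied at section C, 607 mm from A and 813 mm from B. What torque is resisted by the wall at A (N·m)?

715 N·m

Compatibility: T_A·a/J_AC = T_B·b/J_CB with T_A + T_B = T₀.
J_AC = 1.75×10^-6 m⁴, J_CB = 2.41×10^-6 m⁴, so T_A = T₀·(J_AC/a)/((J_AC/a)+(J_CB/b)) = 715.2 N·m, T_B = 734.8 N·m.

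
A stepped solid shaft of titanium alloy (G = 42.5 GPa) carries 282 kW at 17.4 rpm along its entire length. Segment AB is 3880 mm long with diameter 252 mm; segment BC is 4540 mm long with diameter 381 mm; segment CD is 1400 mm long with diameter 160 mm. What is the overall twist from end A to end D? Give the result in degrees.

ω = 2π·17.4/60 = 1.822 rad/s, so T = P/ω = 282×10³ / 1.822 = 154800 N·m.
J_AB = π(0.252)⁴/32 = 3.96×10^-4 m⁴; J_BC = π(0.381)⁴/32 = 2.07×10^-3 m⁴; J_CD = π(0.160)⁴/32 = 6.43×10^-5 m⁴.
θ = (T/G)·Σ L_i/J_i = (154800/42.5×10⁹)·(3.88/3.96×10^-4 + 4.54/2.07×10^-3 + 1.40/6.43×10^-5) = 0.1229 rad.

7.04°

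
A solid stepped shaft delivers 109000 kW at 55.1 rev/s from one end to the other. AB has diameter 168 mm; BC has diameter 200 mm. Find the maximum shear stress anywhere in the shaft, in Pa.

ω = 2π·55.1 = 346.2 rad/s, so T = P/ω = 109000×10³ / 346.2 = 314800 N·m.
Under the same torque, τ_max = 16T/(πd³) is largest where d is smallest — segment AB (d = 168 mm).
τ_max = 16·314800/(π·(0.168)³) = 3.382×10^8 Pa.

3.38e8 Pa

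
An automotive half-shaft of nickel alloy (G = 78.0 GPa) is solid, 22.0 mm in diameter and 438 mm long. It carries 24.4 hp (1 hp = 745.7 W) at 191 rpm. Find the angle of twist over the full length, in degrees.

ω = 2π·191/60 = 20.00 rad/s, so T = P/ω = 24.4×745.7 / 20.00 = 909.7 N·m.
J = πd⁴/32 = π(0.0220)⁴/32 = 2.300×10^-8 m⁴.
θ = T·L/(G·J) = 909.7 × 0.438 / (78.0×10⁹ × 2.300×10^-8) = 0.2221 rad.

12.7°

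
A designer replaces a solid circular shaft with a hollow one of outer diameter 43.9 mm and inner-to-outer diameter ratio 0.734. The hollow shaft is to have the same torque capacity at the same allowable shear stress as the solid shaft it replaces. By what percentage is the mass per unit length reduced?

Equal τ_max and T ⇒ the solid shaft needs d_s³ = d_o³(1−k⁴), so d_s = 43.9·(1−0.734⁴)^(1/3) = 39.16 mm.
Area ratio A_h/A_s = d_o²(1−k²)/d_s² = (1−k²)/(1−k⁴)^(2/3) = 0.5797.
Mass saving = 1 − 0.5797 = 42.0 %.

42.0 %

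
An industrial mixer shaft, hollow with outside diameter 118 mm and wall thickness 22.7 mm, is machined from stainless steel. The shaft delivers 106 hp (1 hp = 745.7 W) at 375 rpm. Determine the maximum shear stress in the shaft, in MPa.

ω = 2π·375/60 = 39.27 rad/s, so T = P/ω = 106×745.7 / 39.27 = 2013 N·m.
J = π(d_o⁴ − d_i⁴)/32 = π(0.118⁴ − 0.0726⁴)/32 = 1.631×10^-5 m⁴.
τ_max = T·r/J = 2013 × 0.0590 / 1.631×10^-5 = 7.283×10^6 Pa.

7.28 MPa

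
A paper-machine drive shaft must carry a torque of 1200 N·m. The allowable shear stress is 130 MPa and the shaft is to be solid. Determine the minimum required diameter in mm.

36.1 mm

For a solid shaft τ_max = 16T/(πd³), so d = (16T/(π τ_allow))^(1/3) = (16·1200/(π·1.30×10^8))^(1/3) = 0.03609 m.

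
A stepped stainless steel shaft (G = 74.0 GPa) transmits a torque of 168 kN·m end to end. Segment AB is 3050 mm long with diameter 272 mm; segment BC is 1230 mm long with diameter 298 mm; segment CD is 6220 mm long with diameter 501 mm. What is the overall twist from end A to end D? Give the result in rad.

0.0188 rad

J_AB = π(0.272)⁴/32 = 5.37×10^-4 m⁴; J_BC = π(0.298)⁴/32 = 7.74×10^-4 m⁴; J_CD = π(0.501)⁴/32 = 6.19×10^-3 m⁴.
θ = (T/G)·Σ L_i/J_i = (168000/74.0×10⁹)·(3.05/5.37×10^-4 + 1.23/7.74×10^-4 + 6.22/6.19×10^-3) = 0.01878 rad.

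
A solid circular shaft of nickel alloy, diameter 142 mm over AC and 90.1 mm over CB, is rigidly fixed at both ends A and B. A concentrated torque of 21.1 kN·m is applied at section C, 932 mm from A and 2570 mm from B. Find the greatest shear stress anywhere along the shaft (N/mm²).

Compatibility: T_A·a/J_AC = T_B·b/J_CB with T_A + T_B = T₀.
J_AC = 3.99×10^-5 m⁴, J_CB = 6.47×10^-6 m⁴, so T_A = T₀·(J_AC/a)/((J_AC/a)+(J_CB/b)) = 19930 N·m, T_B = 1171 N·m.
τ in each portion: τ_AC = 3.54×10^7 Pa, τ_CB = 8.16×10^6 Pa; maximum is in AC.
τ_max = T_AC·r/J = 19930·0.0710/3.99×10^-5 = 3.545×10^7 Pa.

35.4 N/mm²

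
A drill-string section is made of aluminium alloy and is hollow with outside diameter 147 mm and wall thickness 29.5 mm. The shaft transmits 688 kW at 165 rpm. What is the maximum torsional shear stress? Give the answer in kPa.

ω = 2π·165/60 = 17.28 rad/s, so T = P/ω = 688×10³ / 17.28 = 39820 N·m.
J = π(d_o⁴ − d_i⁴)/32 = π(0.147⁴ − 0.0880⁴)/32 = 3.996×10^-5 m⁴.
τ_max = T·r/J = 39820 × 0.0735 / 3.996×10^-5 = 7.325×10^7 Pa.

73200 kPa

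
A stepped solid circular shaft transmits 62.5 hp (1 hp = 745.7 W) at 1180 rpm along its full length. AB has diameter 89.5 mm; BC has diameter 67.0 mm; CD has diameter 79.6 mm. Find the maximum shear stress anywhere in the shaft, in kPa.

ω = 2π·1180/60 = 123.6 rad/s, so T = P/ω = 62.5×745.7 / 123.6 = 377.2 N·m.
Under the same torque, τ_max = 16T/(πd³) is largest where d is smallest — segment BC (d = 67.0 mm).
τ_max = 16·377.2/(π·(0.0670)³) = 6.387×10^6 Pa.

6390 kPa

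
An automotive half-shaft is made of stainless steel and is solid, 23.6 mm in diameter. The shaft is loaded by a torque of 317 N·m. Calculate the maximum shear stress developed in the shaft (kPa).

123000 kPa

J = πd⁴/32 = π(0.0236)⁴/32 = 3.045×10^-8 m⁴.
τ_max = T·r/J = 317.0 × 0.0118 / 3.045×10^-8 = 1.228×10^8 Pa.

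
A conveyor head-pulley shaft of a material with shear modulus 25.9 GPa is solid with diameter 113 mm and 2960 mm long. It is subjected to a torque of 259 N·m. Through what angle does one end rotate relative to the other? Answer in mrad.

J = πd⁴/32 = π(0.113)⁴/32 = 1.601×10^-5 m⁴.
θ = T·L/(G·J) = 259.0 × 2.96 / (25.9×10⁹ × 1.601×10^-5) = 1.849×10^-3 rad.

1.85 mrad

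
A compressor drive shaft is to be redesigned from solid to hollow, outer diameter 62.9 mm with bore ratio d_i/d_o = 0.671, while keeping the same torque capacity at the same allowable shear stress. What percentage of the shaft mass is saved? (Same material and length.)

36.1 %

Equal τ_max and T ⇒ the solid shaft needs d_s³ = d_o³(1−k⁴), so d_s = 62.9·(1−0.671⁴)^(1/3) = 58.33 mm.
Area ratio A_h/A_s = d_o²(1−k²)/d_s² = (1−k²)/(1−k⁴)^(2/3) = 0.6394.
Mass saving = 1 − 0.6394 = 36.1 %.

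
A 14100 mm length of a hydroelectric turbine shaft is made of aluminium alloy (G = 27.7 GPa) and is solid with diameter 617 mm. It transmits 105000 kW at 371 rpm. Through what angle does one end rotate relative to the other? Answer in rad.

ω = 2π·371/60 = 38.85 rad/s, so T = P/ω = 105000×10³ / 38.85 = 2.703e6 N·m.
J = πd⁴/32 = π(0.617)⁴/32 = 0.01423 m⁴.
θ = T·L/(G·J) = 2.703e6 × 14.1 / (27.7×10⁹ × 0.01423) = 0.09669 rad.

0.0967 rad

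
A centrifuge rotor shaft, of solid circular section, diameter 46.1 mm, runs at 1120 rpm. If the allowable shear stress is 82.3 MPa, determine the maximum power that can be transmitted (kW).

J = πd⁴/32 = π(0.0461)⁴/32 = 4.434×10^-7 m⁴.
T_max = τ_allow·J/r = 8.23×10^7 × 4.434×10^-7 / 0.0231 = 1583 N·m.
ω = 2π·1120/60 = 117.3 rad/s, so P_max = T_max·ω = 1.857×10^5 W.

186 kW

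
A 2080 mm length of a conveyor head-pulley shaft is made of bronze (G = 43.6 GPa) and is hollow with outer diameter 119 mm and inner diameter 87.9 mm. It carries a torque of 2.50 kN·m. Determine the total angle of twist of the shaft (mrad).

J = π(d_o⁴ − d_i⁴)/32 = π(0.119⁴ − 0.0879⁴)/32 = 1.383×10^-5 m⁴.
θ = T·L/(G·J) = 2500 × 2.08 / (43.6×10⁹ × 1.383×10^-5) = 8.626×10^-3 rad.

8.63 mrad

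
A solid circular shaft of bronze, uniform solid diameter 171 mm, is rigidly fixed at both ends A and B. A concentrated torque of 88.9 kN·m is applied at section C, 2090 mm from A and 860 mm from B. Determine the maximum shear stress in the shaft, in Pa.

With uniform GJ and both ends fixed, compatibility θ_AC = θ_CB gives T_A·a = T_B·b, together with T_A + T_B = T₀.
T_A = T₀·b/(a+b) = 88900·860/2950 = 25920 N·m; T_B = 62980 N·m.
τ in each portion: τ_AC = 2.64×10^7 Pa, τ_CB = 6.42×10^7 Pa; maximum is in CB.
τ_max = T_CB·r/J = 62980·0.0855/8.39×10^-5 = 6.415×10^7 Pa.

6.42e7 Pa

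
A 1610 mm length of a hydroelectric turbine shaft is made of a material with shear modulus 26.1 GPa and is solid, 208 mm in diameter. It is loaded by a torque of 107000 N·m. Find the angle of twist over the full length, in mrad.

J = πd⁴/32 = π(0.208)⁴/32 = 1.838×10^-4 m⁴.
θ = T·L/(G·J) = 107000 × 1.61 / (26.1×10⁹ × 1.838×10^-4) = 0.03592 rad.

35.9 mrad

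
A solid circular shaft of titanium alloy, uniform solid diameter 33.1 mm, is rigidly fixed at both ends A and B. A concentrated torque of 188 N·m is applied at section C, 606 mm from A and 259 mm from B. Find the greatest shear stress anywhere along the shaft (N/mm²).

18.5 N/mm²

With uniform GJ and both ends fixed, compatibility θ_AC = θ_CB gives T_A·a = T_B·b, together with T_A + T_B = T₀.
T_A = T₀·b/(a+b) = 188.0·259/865.0 = 56.29 N·m; T_B = 131.7 N·m.
τ in each portion: τ_AC = 7.91×10^6 Pa, τ_CB = 1.85×10^7 Pa; maximum is in CB.
τ_max = T_CB·r/J = 131.7·0.0166/1.18×10^-7 = 1.850×10^7 Pa.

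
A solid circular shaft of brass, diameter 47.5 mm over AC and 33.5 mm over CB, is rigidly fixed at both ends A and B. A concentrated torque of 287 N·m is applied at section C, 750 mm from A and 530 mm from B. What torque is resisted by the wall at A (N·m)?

Compatibility: T_A·a/J_AC = T_B·b/J_CB with T_A + T_B = T₀.
J_AC = 5.00×10^-7 m⁴, J_CB = 1.24×10^-7 m⁴, so T_A = T₀·(J_AC/a)/((J_AC/a)+(J_CB/b)) = 212.6 N·m, T_B = 74.42 N·m.

213 N·m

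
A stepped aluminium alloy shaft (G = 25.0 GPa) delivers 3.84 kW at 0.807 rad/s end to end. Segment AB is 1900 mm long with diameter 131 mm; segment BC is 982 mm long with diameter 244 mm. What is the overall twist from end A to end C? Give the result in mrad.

ω = 0.807 rad/s, so T = P/ω = 3.84×10³ / 0.8070 = 4758 N·m.
J_AB = π(0.131)⁴/32 = 2.89×10^-5 m⁴; J_BC = π(0.244)⁴/32 = 3.48×10^-4 m⁴.
θ = (T/G)·Σ L_i/J_i = (4758/25.0×10⁹)·(1.90/2.89×10^-5 + 0.982/3.48×10^-4) = 0.01305 rad.

13.0 mrad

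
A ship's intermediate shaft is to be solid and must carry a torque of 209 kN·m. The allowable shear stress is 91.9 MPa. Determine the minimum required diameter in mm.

For a solid shaft τ_max = 16T/(πd³), so d = (16T/(π τ_allow))^(1/3) = (16·209000/(π·9.19×10^7))^(1/3) = 0.2263 m.

226 mm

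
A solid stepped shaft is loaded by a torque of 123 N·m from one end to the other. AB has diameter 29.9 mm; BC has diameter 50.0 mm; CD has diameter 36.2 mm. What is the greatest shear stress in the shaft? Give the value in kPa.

23400 kPa

Under the same torque, τ_max = 16T/(πd³) is largest where d is smallest — segment AB (d = 29.9 mm).
τ_max = 16·123.0/(π·(0.0299)³) = 2.343×10^7 Pa.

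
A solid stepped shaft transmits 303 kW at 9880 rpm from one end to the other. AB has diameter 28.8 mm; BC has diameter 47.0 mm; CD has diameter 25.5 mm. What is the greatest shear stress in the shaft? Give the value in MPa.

90.0 MPa

ω = 2π·9880/60 = 1035 rad/s, so T = P/ω = 303×10³ / 1035 = 292.9 N·m.
Under the same torque, τ_max = 16T/(πd³) is largest where d is smallest — segment CD (d = 25.5 mm).
τ_max = 16·292.9/(π·(0.0255)³) = 8.995×10^7 Pa.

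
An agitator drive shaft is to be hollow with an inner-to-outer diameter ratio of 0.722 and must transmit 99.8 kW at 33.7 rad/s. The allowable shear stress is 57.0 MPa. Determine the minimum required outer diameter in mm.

71.4 mm

ω = 33.7 rad/s, so T = P/ω = 99.8×10³ / 33.70 = 2961 N·m.
For a hollow shaft with d_i/d_o = 0.722: τ_max = 16T/(π d_o³ (1−k⁴)), so d_o = [16T/(π τ_allow (1−k⁴))]^(1/3) = [16·2961/(π·5.70×10^7·0.7283)]^(1/3) = 0.07136 m.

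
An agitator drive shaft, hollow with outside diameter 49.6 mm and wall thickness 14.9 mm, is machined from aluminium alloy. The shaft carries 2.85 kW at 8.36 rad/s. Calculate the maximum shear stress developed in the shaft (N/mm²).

14.6 N/mm²

ω = 8.36 rad/s, so T = P/ω = 2.85×10³ / 8.360 = 340.9 N·m.
J = π(d_o⁴ − d_i⁴)/32 = π(0.0496⁴ − 0.0198⁴)/32 = 5.791×10^-7 m⁴.
τ_max = T·r/J = 340.9 × 0.0248 / 5.791×10^-7 = 1.460×10^7 Pa.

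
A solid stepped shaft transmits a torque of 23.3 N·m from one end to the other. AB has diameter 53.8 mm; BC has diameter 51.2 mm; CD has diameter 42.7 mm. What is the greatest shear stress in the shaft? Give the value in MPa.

1.52 MPa

Under the same torque, τ_max = 16T/(πd³) is largest where d is smallest — segment CD (d = 42.7 mm).
τ_max = 16·23.30/(π·(0.0427)³) = 1.524×10^6 Pa.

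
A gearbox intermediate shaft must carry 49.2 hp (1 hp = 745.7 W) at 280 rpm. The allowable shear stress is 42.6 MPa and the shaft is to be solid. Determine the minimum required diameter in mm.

ω = 2π·280/60 = 29.32 rad/s, so T = P/ω = 49.2×745.7 / 29.32 = 1251 N·m.
For a solid shaft τ_max = 16T/(πd³), so d = (16T/(π τ_allow))^(1/3) = (16·1251/(π·4.26×10^7))^(1/3) = 0.05308 m.

53.1 mm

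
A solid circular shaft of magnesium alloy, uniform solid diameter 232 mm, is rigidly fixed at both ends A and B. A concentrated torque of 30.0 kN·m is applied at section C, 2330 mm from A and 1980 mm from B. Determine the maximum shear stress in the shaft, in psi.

With uniform GJ and both ends fixed, compatibility θ_AC = θ_CB gives T_A·a = T_B·b, together with T_A + T_B = T₀.
T_A = T₀·b/(a+b) = 30000·1980/4310 = 13780 N·m; T_B = 16220 N·m.
τ in each portion: τ_AC = 5.62×10^6 Pa, τ_CB = 6.61×10^6 Pa; maximum is in CB.
τ_max = T_CB·r/J = 16220·0.116/2.84×10^-4 = 6.615×10^6 Pa.

959 psi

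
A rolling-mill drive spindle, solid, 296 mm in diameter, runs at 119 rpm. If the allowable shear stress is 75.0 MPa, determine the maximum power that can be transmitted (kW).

J = πd⁴/32 = π(0.296)⁴/32 = 7.536×10^-4 m⁴.
T_max = τ_allow·J/r = 7.50×10^7 × 7.536×10^-4 / 0.148 = 381900 N·m.
ω = 2π·119/60 = 12.46 rad/s, so P_max = T_max·ω = 4.759×10^6 W.

4760 kW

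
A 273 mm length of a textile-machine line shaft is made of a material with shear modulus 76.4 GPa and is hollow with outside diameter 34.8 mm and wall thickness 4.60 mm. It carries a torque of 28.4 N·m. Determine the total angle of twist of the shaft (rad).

J = π(d_o⁴ − d_i⁴)/32 = π(0.0348⁴ − 0.0256⁴)/32 = 1.018×10^-7 m⁴.
θ = T·L/(G·J) = 28.40 × 0.273 / (76.4×10⁹ × 1.018×10^-7) = 9.967×10^-4 rad.

9.97e-4 rad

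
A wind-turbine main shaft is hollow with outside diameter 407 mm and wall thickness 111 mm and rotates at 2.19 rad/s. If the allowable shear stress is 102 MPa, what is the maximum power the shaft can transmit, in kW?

2830 kW

J = π(d_o⁴ − d_i⁴)/32 = π(0.407⁴ − 0.185⁴)/32 = 2.579×10^-3 m⁴.
T_max = τ_allow·J/r = 1.02×10^8 × 2.579×10^-3 / 0.203 = 1.293e6 N·m.
ω = 2.19 rad/s, so P_max = T_max·ω = 2.831×10^6 W.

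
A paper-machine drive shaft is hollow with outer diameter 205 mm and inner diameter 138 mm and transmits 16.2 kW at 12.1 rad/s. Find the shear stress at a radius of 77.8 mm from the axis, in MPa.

0.756 MPa

ω = 12.1 rad/s, so T = P/ω = 16.2×10³ / 12.10 = 1339 N·m.
J = π(d_o⁴ − d_i⁴)/32 = π(0.205⁴ − 0.138⁴)/32 = 1.378×10^-4 m⁴.
Shear stress varies linearly with radius: τ = T·r/J = 1339 × 0.0778 / 1.378×10^-4 = 7.560×10^5 Pa.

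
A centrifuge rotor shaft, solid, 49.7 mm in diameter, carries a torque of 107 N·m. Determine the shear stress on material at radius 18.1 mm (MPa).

3.23 MPa

J = πd⁴/32 = π(0.0497)⁴/32 = 5.990×10^-7 m⁴.
Shear stress varies linearly with radius: τ = T·r/J = 107.0 × 0.0181 / 5.990×10^-7 = 3.233×10^6 Pa.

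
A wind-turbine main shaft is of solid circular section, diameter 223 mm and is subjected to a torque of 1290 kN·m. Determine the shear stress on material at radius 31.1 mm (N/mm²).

165 N/mm²

J = πd⁴/32 = π(0.223)⁴/32 = 2.428×10^-4 m⁴.
Shear stress varies linearly with radius: τ = T·r/J = 1.290e6 × 0.0311 / 2.428×10^-4 = 1.652×10^8 Pa.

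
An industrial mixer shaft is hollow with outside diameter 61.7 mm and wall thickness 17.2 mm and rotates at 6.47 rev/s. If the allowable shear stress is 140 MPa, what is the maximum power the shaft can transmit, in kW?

252 kW

J = π(d_o⁴ − d_i⁴)/32 = π(0.0617⁴ − 0.0273⁴)/32 = 1.368×10^-6 m⁴.
T_max = τ_allow·J/r = 1.40×10^8 × 1.368×10^-6 / 0.0309 = 6209 N·m.
ω = 2π·6.47 = 40.65 rad/s, so P_max = T_max·ω = 2.524×10^5 W.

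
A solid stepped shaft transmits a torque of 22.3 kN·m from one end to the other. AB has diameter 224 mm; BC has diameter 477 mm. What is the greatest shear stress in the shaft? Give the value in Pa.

1.01e7 Pa

Under the same torque, τ_max = 16T/(πd³) is largest where d is smallest — segment AB (d = 224 mm).
τ_max = 16·22300/(π·(0.224)³) = 1.010×10^7 Pa.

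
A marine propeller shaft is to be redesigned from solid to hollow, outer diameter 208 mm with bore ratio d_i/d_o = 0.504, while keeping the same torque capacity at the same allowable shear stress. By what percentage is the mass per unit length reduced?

Equal τ_max and T ⇒ the solid shaft needs d_s³ = d_o³(1−k⁴), so d_s = 208·(1−0.504⁴)^(1/3) = 203.4 mm.
Area ratio A_h/A_s = d_o²(1−k²)/d_s² = (1−k²)/(1−k⁴)^(2/3) = 0.7799.
Mass saving = 1 − 0.7799 = 22.0 %.

22.0 %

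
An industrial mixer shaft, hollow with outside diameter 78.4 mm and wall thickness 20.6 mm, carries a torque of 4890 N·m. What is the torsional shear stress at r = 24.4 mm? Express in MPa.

J = π(d_o⁴ − d_i⁴)/32 = π(0.0784⁴ − 0.0372⁴)/32 = 3.521×10^-6 m⁴.
Shear stress varies linearly with radius: τ = T·r/J = 4890 × 0.0244 / 3.521×10^-6 = 3.389×10^7 Pa.

33.9 MPa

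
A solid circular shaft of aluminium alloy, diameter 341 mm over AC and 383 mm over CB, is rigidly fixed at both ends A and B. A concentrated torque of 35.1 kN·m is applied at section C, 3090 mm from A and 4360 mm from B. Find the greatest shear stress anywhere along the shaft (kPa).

Compatibility: T_A·a/J_AC = T_B·b/J_CB with T_A + T_B = T₀.
J_AC = 1.33×10^-3 m⁴, J_CB = 2.11×10^-3 m⁴, so T_A = T₀·(J_AC/a)/((J_AC/a)+(J_CB/b)) = 16500 N·m, T_B = 18600 N·m.
τ in each portion: τ_AC = 2.12×10^6 Pa, τ_CB = 1.69×10^6 Pa; maximum is in AC.
τ_max = T_AC·r/J = 16500·0.171/1.33×10^-3 = 2.119×10^6 Pa.

2120 kPa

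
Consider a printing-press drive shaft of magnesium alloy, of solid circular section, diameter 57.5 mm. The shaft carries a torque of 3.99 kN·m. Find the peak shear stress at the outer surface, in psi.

J = πd⁴/32 = π(0.0575)⁴/32 = 1.073×10^-6 m⁴.
τ_max = T·r/J = 3990 × 0.0288 / 1.073×10^-6 = 1.069×10^8 Pa.

15500 psi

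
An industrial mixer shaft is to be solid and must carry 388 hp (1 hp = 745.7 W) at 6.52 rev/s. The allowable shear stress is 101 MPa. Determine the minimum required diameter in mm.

70.9 mm

ω = 2π·6.52 = 40.97 rad/s, so T = P/ω = 388×745.7 / 40.97 = 7063 N·m.
For a solid shaft τ_max = 16T/(πd³), so d = (16T/(π τ_allow))^(1/3) = (16·7063/(π·1.01×10^8))^(1/3) = 0.07088 m.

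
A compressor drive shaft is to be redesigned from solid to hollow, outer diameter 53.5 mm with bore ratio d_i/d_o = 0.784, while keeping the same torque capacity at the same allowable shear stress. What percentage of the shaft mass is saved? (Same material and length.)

47.1 %

Equal τ_max and T ⇒ the solid shaft needs d_s³ = d_o³(1−k⁴), so d_s = 53.5·(1−0.784⁴)^(1/3) = 45.67 mm.
Area ratio A_h/A_s = d_o²(1−k²)/d_s² = (1−k²)/(1−k⁴)^(2/3) = 0.5287.
Mass saving = 1 − 0.5287 = 47.1 %.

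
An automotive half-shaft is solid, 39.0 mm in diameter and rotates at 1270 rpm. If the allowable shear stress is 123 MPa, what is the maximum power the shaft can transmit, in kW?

J = πd⁴/32 = π(0.0390)⁴/32 = 2.271×10^-7 m⁴.
T_max = τ_allow·J/r = 1.23×10^8 × 2.271×10^-7 / 0.0195 = 1433 N·m.
ω = 2π·1270/60 = 133.0 rad/s, so P_max = T_max·ω = 1.905×10^5 W.

191 kW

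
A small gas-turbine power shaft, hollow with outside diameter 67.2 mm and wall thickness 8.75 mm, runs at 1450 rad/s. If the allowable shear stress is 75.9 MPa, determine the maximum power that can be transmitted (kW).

J = π(d_o⁴ − d_i⁴)/32 = π(0.0672⁴ − 0.0497⁴)/32 = 1.403×10^-6 m⁴.
T_max = τ_allow·J/r = 7.59×10^7 × 1.403×10^-6 / 0.0336 = 3169 N·m.
ω = 1450 rad/s, so P_max = T_max·ω = 4.596×10^6 W.

4600 kW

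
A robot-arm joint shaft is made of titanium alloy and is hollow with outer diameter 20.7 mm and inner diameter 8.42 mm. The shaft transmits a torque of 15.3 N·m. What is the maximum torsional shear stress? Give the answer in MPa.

9.03 MPa

J = π(d_o⁴ − d_i⁴)/32 = π(0.0207⁴ − 0.00842⁴)/32 = 1.753×10^-8 m⁴.
τ_max = T·r/J = 15.30 × 0.0103 / 1.753×10^-8 = 9.032×10^6 Pa.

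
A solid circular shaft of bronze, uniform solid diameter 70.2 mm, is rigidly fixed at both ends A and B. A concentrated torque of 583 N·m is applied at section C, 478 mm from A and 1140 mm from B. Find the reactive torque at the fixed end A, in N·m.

With uniform GJ and both ends fixed, compatibility θ_AC = θ_CB gives T_A·a = T_B·b, together with T_A + T_B = T₀.
T_A = T₀·b/(a+b) = 583.0·1140/1618 = 410.8 N·m; T_B = 172.2 N·m.

411 N·m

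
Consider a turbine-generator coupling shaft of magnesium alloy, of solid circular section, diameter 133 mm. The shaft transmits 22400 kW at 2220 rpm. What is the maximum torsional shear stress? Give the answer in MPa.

209 MPa

ω = 2π·2220/60 = 232.5 rad/s, so T = P/ω = 22400×10³ / 232.5 = 96350 N·m.
J = πd⁴/32 = π(0.133)⁴/32 = 3.072×10^-5 m⁴.
τ_max = T·r/J = 96350 × 0.0665 / 3.072×10^-5 = 2.086×10^8 Pa.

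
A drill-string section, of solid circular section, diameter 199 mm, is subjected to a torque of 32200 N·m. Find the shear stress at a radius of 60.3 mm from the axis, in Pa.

1.26e7 Pa

J = πd⁴/32 = π(0.199)⁴/32 = 1.540×10^-4 m⁴.
Shear stress varies linearly with radius: τ = T·r/J = 32200 × 0.0603 / 1.540×10^-4 = 1.261×10^7 Pa.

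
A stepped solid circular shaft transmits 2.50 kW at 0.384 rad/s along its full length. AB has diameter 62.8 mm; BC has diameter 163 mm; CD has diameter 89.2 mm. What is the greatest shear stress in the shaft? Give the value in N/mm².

ω = 0.384 rad/s, so T = P/ω = 2.50×10³ / 0.3840 = 6510 N·m.
Under the same torque, τ_max = 16T/(πd³) is largest where d is smallest — segment AB (d = 62.8 mm).
τ_max = 16·6510/(π·(0.0628)³) = 1.339×10^8 Pa.

134 N/mm²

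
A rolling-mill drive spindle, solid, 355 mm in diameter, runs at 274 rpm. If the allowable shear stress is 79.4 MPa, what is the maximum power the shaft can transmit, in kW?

20000 kW

J = πd⁴/32 = π(0.355)⁴/32 = 1.559×10^-3 m⁴.
T_max = τ_allow·J/r = 7.94×10^7 × 1.559×10^-3 / 0.177 = 697500 N·m.
ω = 2π·274/60 = 28.69 rad/s, so P_max = T_max·ω = 2.001×10^7 W.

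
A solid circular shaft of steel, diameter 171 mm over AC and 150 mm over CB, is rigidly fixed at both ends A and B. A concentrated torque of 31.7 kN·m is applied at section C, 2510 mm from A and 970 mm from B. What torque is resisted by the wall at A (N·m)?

Compatibility: T_A·a/J_AC = T_B·b/J_CB with T_A + T_B = T₀.
J_AC = 8.39×10^-5 m⁴, J_CB = 4.97×10^-5 m⁴, so T_A = T₀·(J_AC/a)/((J_AC/a)+(J_CB/b)) = 12520 N·m, T_B = 19180 N·m.

12500 N·m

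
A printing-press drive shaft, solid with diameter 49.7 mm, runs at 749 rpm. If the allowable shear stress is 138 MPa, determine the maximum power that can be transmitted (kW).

J = πd⁴/32 = π(0.0497)⁴/32 = 5.990×10^-7 m⁴.
T_max = τ_allow·J/r = 1.38×10^8 × 5.990×10^-7 / 0.0249 = 3326 N·m.
ω = 2π·749/60 = 78.44 rad/s, so P_max = T_max·ω = 2.609×10^5 W.

261 kW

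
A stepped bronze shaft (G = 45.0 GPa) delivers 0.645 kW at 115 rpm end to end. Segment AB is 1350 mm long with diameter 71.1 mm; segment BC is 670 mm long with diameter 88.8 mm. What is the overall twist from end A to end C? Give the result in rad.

7.71e-4 rad

ω = 2π·115/60 = 12.04 rad/s, so T = P/ω = 0.645×10³ / 12.04 = 53.56 N·m.
J_AB = π(0.0711)⁴/32 = 2.51×10^-6 m⁴; J_BC = π(0.0888)⁴/32 = 6.10×10^-6 m⁴.
θ = (T/G)·Σ L_i/J_i = (53.56/45.0×10⁹)·(1.35/2.51×10^-6 + 0.670/6.10×10^-6) = 7.711×10^-4 rad.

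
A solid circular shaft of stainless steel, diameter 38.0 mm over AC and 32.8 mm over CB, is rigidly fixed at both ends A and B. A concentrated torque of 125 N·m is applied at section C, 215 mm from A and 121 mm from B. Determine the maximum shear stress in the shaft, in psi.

1300 psi

Compatibility: T_A·a/J_AC = T_B·b/J_CB with T_A + T_B = T₀.
J_AC = 2.05×10^-7 m⁴, J_CB = 1.14×10^-7 m⁴, so T_A = T₀·(J_AC/a)/((J_AC/a)+(J_CB/b)) = 62.93 N·m, T_B = 62.07 N·m.
τ in each portion: τ_AC = 5.84×10^6 Pa, τ_CB = 8.96×10^6 Pa; maximum is in CB.
τ_max = T_CB·r/J = 62.07·0.0164/1.14×10^-7 = 8.958×10^6 Pa.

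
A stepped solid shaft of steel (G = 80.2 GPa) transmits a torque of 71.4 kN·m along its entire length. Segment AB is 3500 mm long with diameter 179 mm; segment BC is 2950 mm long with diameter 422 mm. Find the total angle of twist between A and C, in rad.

0.0318 rad

J_AB = π(0.179)⁴/32 = 1.01×10^-4 m⁴; J_BC = π(0.422)⁴/32 = 3.11×10^-3 m⁴.
θ = (T/G)·Σ L_i/J_i = (71400/80.2×10⁹)·(3.50/1.01×10^-4 + 2.95/3.11×10^-3) = 0.03176 rad.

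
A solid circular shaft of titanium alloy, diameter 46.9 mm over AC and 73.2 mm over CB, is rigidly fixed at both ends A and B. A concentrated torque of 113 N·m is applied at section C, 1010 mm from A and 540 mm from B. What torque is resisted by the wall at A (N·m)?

Compatibility: T_A·a/J_AC = T_B·b/J_CB with T_A + T_B = T₀.
J_AC = 4.75×10^-7 m⁴, J_CB = 2.82×10^-6 m⁴, so T_A = T₀·(J_AC/a)/((J_AC/a)+(J_CB/b)) = 9.340 N·m, T_B = 103.7 N·m.

9.34 N·m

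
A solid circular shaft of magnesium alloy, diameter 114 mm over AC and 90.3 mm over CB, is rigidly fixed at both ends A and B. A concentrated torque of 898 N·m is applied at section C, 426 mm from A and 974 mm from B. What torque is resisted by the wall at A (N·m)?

766 N·m

Compatibility: T_A·a/J_AC = T_B·b/J_CB with T_A + T_B = T₀.
J_AC = 1.66×10^-5 m⁴, J_CB = 6.53×10^-6 m⁴, so T_A = T₀·(J_AC/a)/((J_AC/a)+(J_CB/b)) = 766.1 N·m, T_B = 131.9 N·m.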